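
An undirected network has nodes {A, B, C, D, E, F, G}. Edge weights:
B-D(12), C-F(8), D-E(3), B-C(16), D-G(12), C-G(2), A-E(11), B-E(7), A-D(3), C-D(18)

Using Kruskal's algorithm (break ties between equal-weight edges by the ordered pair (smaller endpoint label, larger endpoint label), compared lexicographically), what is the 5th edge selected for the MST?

Kruskal: consider edges lightest-first.
C-G (2): add. Components now {A} {B} {C,G} {D} {E} {F}
A-D (3): add. Components now {A,D} {B} {C,G} {E} {F}
D-E (3): add. Components now {A,D,E} {B} {C,G} {F}
B-E (7): add. Components now {A,B,D,E} {C,G} {F}
C-F (8): add. Components now {A,B,D,E} {C,F,G}
A-E (11): skip — A and E already connected.
B-D (12): skip — B and D already connected.
D-G (12): add. Components now {A,B,C,D,E,F,G}
The 5th edge added is C-F.

C-F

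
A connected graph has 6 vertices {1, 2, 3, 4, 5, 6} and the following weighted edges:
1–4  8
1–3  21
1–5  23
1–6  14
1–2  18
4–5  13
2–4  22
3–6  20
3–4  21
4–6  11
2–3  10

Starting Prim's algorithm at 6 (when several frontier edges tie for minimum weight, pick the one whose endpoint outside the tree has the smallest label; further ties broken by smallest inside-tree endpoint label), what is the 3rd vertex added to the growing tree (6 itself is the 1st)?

1

Prim's algorithm from 6:
Step 1: cheapest edge leaving the tree is 4–6 (11); add 4.
Step 2: cheapest edge leaving the tree is 1–4 (8); add 1.
Step 3: cheapest edge leaving the tree is 4–5 (13); add 5.
Step 4: cheapest edge leaving the tree is 1–2 (18); add 2.
Step 5: cheapest edge leaving the tree is 2–3 (10); add 3.
Vertex order: 6, 4, 1, 5, 2, 3. The 3rd vertex is 1.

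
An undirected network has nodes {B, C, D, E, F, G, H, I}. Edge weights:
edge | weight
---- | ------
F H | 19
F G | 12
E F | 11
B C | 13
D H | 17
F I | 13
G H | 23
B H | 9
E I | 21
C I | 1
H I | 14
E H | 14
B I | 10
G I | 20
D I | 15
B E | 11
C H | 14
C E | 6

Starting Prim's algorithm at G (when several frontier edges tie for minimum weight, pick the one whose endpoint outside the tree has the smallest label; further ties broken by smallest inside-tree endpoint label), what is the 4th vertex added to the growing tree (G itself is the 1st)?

C

Grow the tree from G using Prim:
Step 1: cheapest edge leaving the tree is F G (12); add F.
Step 2: cheapest edge leaving the tree is E F (11); add E.
Step 3: cheapest edge leaving the tree is C E (6); add C.
Step 4: cheapest edge leaving the tree is C I (1); add I.
Step 5: cheapest edge leaving the tree is B I (10); add B.
Step 6: cheapest edge leaving the tree is B H (9); add H.
Step 7: cheapest edge leaving the tree is D I (15); add D.
Vertex order: G, F, E, C, I, B, H, D. The 4th vertex is C.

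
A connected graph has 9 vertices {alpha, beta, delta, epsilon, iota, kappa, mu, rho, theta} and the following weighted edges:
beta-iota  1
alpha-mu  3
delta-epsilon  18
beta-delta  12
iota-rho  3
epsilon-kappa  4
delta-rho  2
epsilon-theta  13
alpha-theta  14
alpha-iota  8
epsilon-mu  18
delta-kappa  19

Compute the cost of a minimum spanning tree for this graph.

48

Prim's algorithm from mu:
Step 1: frontier [alpha-mu 3, epsilon-mu 18] → take alpha-mu (3); add alpha.
Step 2: frontier [alpha-iota 8, alpha-theta 14, epsilon-mu 18] → take alpha-iota (8); add iota.
Step 3: frontier [alpha-theta 14, beta-iota 1, iota-rho 3, epsilon-mu 18] → take beta-iota (1); add beta.
Step 4: frontier [alpha-theta 14, beta-delta 12, iota-rho 3, epsilon-mu 18] → take iota-rho (3); add rho.
Step 5: frontier [alpha-theta 14, beta-delta 12, epsilon-mu 18, delta-rho 2] → take delta-rho (2); add delta.
Step 6: frontier [alpha-theta 14, delta-epsilon 18, delta-kappa 19, epsilon-mu 18] → take alpha-theta (14); add theta.
Step 7: frontier [delta-epsilon 18, delta-kappa 19, epsilon-mu 18, epsilon-theta 13] → take epsilon-theta (13); add epsilon.
Step 8: frontier [delta-kappa 19, epsilon-kappa 4] → take epsilon-kappa (4); add kappa.
MST edges: alpha-mu, alpha-iota, beta-iota, iota-rho, delta-rho, alpha-theta, epsilon-theta, epsilon-kappa; total weight 3+8+1+3+2+14+13+4 = 48.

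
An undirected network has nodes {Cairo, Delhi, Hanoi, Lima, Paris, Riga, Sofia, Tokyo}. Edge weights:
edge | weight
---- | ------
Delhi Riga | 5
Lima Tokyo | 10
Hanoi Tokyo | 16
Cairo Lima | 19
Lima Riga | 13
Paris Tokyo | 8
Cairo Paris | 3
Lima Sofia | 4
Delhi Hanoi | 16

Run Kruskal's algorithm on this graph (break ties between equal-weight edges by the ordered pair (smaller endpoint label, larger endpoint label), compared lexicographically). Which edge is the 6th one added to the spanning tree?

Kruskal: consider edges lightest-first.
Cairo Paris (3): add — endpoints in different components.
Lima Sofia (4): add — endpoints in different components.
Delhi Riga (5): add — endpoints in different components.
Paris Tokyo (8): add — endpoints in different components.
Lima Tokyo (10): add — endpoints in different components.
Lima Riga (13): add — endpoints in different components.
Delhi Hanoi (16): add — endpoints in different components.
The 6th edge added is Lima Riga.

Lima-Riga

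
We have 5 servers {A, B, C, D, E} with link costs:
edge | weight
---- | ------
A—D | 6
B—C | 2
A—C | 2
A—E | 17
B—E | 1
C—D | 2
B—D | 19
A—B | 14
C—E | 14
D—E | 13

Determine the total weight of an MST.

Prim's algorithm from D:
Step 1: cheapest edge leaving the tree is C—D (2); add C.
Step 2: cheapest edge leaving the tree is A—C (2); add A.
Step 3: cheapest edge leaving the tree is B—C (2); add B.
Step 4: cheapest edge leaving the tree is B—E (1); add E.
MST edges: C—D, A—C, B—C, B—E; total weight 2+2+2+1 = 7.

7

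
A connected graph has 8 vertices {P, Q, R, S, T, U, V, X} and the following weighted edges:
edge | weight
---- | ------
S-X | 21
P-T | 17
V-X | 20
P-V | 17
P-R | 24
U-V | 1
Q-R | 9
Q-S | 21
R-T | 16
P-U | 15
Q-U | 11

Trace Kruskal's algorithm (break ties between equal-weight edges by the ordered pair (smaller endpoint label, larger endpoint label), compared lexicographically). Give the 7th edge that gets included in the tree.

Sort edges by weight, then run Kruskal:
U-V (1): add — endpoints in different components.
Q-R (9): add — endpoints in different components.
Q-U (11): add — endpoints in different components.
P-U (15): add — endpoints in different components.
R-T (16): add — endpoints in different components.
P-T (17): skip — T and P already connected.
P-V (17): skip — V and P already connected.
V-X (20): add — endpoints in different components.
Q-S (21): add — endpoints in different components.
The 7th edge added is Q-S.

Q-S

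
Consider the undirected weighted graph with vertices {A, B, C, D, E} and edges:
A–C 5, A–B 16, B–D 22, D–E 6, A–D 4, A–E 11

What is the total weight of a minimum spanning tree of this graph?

31

Kruskal: consider edges lightest-first.
A–D (4): add. Components now {A,D} {B} {C} {E}
A–C (5): add. Components now {A,C,D} {B} {E}
D–E (6): add. Components now {A,C,D,E} {B}
A–E (11): skip — A and E already connected.
A–B (16): add. Components now {A,B,C,D,E}
MST edges: A–D, A–C, D–E, A–B; total weight 4+5+6+16 = 31.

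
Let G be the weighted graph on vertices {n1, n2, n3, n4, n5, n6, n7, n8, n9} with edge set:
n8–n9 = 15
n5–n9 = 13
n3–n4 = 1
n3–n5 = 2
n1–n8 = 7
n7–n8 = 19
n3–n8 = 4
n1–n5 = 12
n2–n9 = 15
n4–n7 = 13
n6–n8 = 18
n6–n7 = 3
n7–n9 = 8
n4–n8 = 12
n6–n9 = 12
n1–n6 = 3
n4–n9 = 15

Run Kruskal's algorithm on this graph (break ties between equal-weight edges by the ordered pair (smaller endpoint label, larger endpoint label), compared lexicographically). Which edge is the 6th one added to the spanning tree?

n1-n8

Sort edges by weight, then run Kruskal:
n3–n4 (1): add — endpoints in different components.
n3–n5 (2): add — endpoints in different components.
n1–n6 (3): add — endpoints in different components.
n6–n7 (3): add — endpoints in different components.
n3–n8 (4): add — endpoints in different components.
n1–n8 (7): add — endpoints in different components.
n7–n9 (8): add — endpoints in different components.
n1–n5 (12): skip — n1 and n5 already connected.
n4–n8 (12): skip — n4 and n8 already connected.
n6–n9 (12): skip — n6 and n9 already connected.
n4–n7 (13): skip — n4 and n7 already connected.
n5–n9 (13): skip — n5 and n9 already connected.
n2–n9 (15): add — endpoints in different components.
The 6th edge added is n1–n8.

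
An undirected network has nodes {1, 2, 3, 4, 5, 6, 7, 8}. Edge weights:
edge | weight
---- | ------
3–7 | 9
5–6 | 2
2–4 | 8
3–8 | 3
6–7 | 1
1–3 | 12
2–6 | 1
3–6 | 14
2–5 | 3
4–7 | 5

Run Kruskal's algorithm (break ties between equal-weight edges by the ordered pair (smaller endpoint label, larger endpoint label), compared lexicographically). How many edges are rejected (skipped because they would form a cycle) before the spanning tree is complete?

2

Kruskal: consider edges lightest-first.
2–6 (1): add — endpoints in different components.
6–7 (1): add — endpoints in different components.
5–6 (2): add — endpoints in different components.
2–5 (3): skip — 2 and 5 already connected.
3–8 (3): add — endpoints in different components.
4–7 (5): add — endpoints in different components.
2–4 (8): skip — 2 and 4 already connected.
3–7 (9): add — endpoints in different components.
1–3 (12): add — endpoints in different components.
Edges rejected before the tree was complete: 2.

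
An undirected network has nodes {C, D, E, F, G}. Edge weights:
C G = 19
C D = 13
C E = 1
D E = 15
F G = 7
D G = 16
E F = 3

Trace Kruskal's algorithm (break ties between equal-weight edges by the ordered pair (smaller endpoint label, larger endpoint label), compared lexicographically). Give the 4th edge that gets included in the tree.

C-D

Sort edges by weight, then run Kruskal:
C E (1): add — endpoints in different components.
E F (3): add — endpoints in different components.
F G (7): add — endpoints in different components.
C D (13): add — endpoints in different components.
The 4th edge added is C D.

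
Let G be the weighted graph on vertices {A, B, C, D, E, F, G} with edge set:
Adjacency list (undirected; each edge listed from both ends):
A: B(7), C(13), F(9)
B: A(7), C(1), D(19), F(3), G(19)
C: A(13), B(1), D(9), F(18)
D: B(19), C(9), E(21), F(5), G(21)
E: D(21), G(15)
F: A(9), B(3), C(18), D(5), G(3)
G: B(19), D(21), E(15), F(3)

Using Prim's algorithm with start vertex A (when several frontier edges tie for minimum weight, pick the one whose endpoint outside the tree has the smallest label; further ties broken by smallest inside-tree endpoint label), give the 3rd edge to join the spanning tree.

Prim's algorithm from A:
Step 1: cheapest edge leaving the tree is A–B (7); add B.
Step 2: cheapest edge leaving the tree is B–C (1); add C.
Step 3: cheapest edge leaving the tree is B–F (3); add F.
Step 4: cheapest edge leaving the tree is F–G (3); add G.
Step 5: cheapest edge leaving the tree is D–F (5); add D.
Step 6: cheapest edge leaving the tree is E–G (15); add E.
The 3rd edge added is B–F.

B-F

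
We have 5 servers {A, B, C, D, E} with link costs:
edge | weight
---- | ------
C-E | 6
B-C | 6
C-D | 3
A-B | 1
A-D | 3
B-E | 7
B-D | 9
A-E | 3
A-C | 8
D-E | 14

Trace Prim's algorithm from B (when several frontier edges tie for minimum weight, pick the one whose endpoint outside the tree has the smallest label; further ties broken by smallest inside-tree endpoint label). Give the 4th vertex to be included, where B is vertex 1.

Prim, starting at B.
Step 1: cheapest edge leaving the tree is A-B (1); add A.
Step 2: cheapest edge leaving the tree is A-D (3); add D.
Step 3: cheapest edge leaving the tree is C-D (3); add C.
Step 4: cheapest edge leaving the tree is A-E (3); add E.
Vertex order: B, A, D, C, E. The 4th vertex is C.

C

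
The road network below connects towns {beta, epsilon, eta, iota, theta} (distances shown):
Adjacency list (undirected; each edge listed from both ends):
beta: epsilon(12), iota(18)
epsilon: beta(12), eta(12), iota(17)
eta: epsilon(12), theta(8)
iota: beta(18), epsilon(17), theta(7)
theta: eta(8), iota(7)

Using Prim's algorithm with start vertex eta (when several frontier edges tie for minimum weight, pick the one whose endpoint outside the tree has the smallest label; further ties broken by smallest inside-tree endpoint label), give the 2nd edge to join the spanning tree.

Prim's algorithm from eta:
Step 1: frontier [eta-theta 8, epsilon-eta 12] → take eta-theta (8); add theta.
Step 2: frontier [epsilon-eta 12, iota-theta 7] → take iota-theta (7); add iota.
Step 3: frontier [epsilon-eta 12, epsilon-iota 17, beta-iota 18] → take epsilon-eta (12); add epsilon.
Step 4: frontier [beta-epsilon 12, beta-iota 18] → take beta-epsilon (12); add beta.
The 2nd edge added is iota-theta.

iota-theta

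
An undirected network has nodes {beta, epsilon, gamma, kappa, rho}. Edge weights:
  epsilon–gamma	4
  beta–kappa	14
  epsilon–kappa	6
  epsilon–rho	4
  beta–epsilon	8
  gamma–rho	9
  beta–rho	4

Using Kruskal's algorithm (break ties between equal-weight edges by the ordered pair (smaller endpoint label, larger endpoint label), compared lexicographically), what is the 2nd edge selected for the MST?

epsilon-gamma

Kruskal: consider edges lightest-first.
beta–rho (4): add. Components now {beta,rho} {kappa} {epsilon} {gamma}
epsilon–gamma (4): add. Components now {beta,rho} {kappa} {epsilon,gamma}
epsilon–rho (4): add. Components now {beta,epsilon,gamma,rho} {kappa}
epsilon–kappa (6): add. Components now {beta,epsilon,gamma,kappa,rho}
The 2nd edge added is epsilon–gamma.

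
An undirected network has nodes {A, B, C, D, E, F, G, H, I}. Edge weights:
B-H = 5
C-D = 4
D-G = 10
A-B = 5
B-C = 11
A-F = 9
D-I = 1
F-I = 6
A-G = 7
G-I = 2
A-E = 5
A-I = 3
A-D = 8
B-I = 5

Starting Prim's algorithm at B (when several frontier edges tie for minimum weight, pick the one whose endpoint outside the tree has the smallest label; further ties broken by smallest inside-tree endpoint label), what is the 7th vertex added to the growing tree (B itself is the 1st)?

E

Prim, starting at B.
Step 1: frontier [A-B 5, B-H 5, B-I 5, B-C 11] → take A-B (5); add A.
Step 2: frontier [A-I 3, A-E 5, A-G 7, A-D 8, A-F 9, B-H 5, B-I 5, B-C 11] → take A-I (3); add I.
Step 3: frontier [A-E 5, A-G 7, A-D 8, A-F 9, B-H 5, B-C 11, D-I 1, G-I 2, F-I 6] → take D-I (1); add D.
Step 4: frontier [A-E 5, A-G 7, A-F 9, B-H 5, B-C 11, C-D 4, D-G 10, G-I 2, F-I 6] → take G-I (2); add G.
Step 5: frontier [A-E 5, A-F 9, B-H 5, B-C 11, C-D 4, F-I 6] → take C-D (4); add C.
Step 6: frontier [A-E 5, A-F 9, B-H 5, F-I 6] → take A-E (5); add E.
Step 7: frontier [A-F 9, B-H 5, F-I 6] → take B-H (5); add H.
Step 8: frontier [A-F 9, F-I 6] → take F-I (6); add F.
Vertex order: B, A, I, D, G, C, E, H, F. The 7th vertex is E.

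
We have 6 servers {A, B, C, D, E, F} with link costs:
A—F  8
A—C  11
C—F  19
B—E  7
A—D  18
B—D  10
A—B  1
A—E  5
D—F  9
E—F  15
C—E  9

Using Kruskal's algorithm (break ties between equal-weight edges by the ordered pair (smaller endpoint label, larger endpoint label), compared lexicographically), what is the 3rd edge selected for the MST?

Kruskal's algorithm — process edges by increasing weight (ties by edge label):
A—B (1): add — endpoints in different components.
A—E (5): add — endpoints in different components.
B—E (7): skip — B and E already connected.
A—F (8): add — endpoints in different components.
C—E (9): add — endpoints in different components.
D—F (9): add — endpoints in different components.
The 3rd edge added is A—F.

A-F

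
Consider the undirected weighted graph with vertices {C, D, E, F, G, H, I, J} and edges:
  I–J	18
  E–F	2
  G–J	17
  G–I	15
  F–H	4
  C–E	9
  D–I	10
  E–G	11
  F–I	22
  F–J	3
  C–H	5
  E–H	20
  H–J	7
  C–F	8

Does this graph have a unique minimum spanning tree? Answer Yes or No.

Yes

Kruskal: consider edges lightest-first.
E–F (2): add — endpoints in different components.
F–J (3): add — endpoints in different components.
F–H (4): add — endpoints in different components.
C–H (5): add — endpoints in different components.
H–J (7): skip — H and J already connected.
C–F (8): skip — C and F already connected.
C–E (9): skip — C and E already connected.
D–I (10): add — endpoints in different components.
E–G (11): add — endpoints in different components.
G–I (15): add — endpoints in different components.
Every non-tree edge has weight strictly greater than the heaviest edge on the tree path between its endpoints, so the MST is unique.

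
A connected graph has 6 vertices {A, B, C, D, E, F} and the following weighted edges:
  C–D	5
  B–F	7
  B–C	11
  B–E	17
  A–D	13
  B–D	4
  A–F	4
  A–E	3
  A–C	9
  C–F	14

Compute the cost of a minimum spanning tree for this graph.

23

Prim, starting at C.
Step 1: cheapest edge leaving the tree is C–D (5); add D.
Step 2: cheapest edge leaving the tree is B–D (4); add B.
Step 3: cheapest edge leaving the tree is B–F (7); add F.
Step 4: cheapest edge leaving the tree is A–F (4); add A.
Step 5: cheapest edge leaving the tree is A–E (3); add E.
MST edges: C–D, B–D, B–F, A–F, A–E; total weight 5+4+7+4+3 = 23.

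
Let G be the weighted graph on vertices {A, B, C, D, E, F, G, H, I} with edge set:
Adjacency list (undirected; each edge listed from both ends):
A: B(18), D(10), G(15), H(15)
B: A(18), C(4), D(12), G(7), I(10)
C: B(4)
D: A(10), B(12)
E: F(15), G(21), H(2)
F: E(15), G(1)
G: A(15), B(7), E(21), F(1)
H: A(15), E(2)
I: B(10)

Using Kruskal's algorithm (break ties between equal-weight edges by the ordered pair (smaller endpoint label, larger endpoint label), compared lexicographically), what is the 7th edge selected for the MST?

B-D

Kruskal: consider edges lightest-first.
F G (1): add — endpoints in different components.
E H (2): add — endpoints in different components.
B C (4): add — endpoints in different components.
B G (7): add — endpoints in different components.
A D (10): add — endpoints in different components.
B I (10): add — endpoints in different components.
B D (12): add — endpoints in different components.
A G (15): skip — A and G already connected.
A H (15): add — endpoints in different components.
The 7th edge added is B D.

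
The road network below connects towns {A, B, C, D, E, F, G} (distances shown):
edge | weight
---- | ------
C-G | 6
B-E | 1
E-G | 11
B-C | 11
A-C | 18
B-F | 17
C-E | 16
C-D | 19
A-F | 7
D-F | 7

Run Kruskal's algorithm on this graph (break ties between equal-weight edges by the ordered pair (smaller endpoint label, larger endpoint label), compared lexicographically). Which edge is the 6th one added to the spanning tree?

B-F

Kruskal's algorithm — process edges by increasing weight (ties by edge label):
B-E (1): add. Components now {A} {B,E} {C} {D} {F} {G}
C-G (6): add. Components now {A} {B,E} {C,G} {D} {F}
A-F (7): add. Components now {A,F} {B,E} {C,G} {D}
D-F (7): add. Components now {A,D,F} {B,E} {C,G}
B-C (11): add. Components now {A,D,F} {B,C,E,G}
E-G (11): skip — E and G already connected.
C-E (16): skip — C and E already connected.
B-F (17): add. Components now {A,B,C,D,E,F,G}
The 6th edge added is B-F.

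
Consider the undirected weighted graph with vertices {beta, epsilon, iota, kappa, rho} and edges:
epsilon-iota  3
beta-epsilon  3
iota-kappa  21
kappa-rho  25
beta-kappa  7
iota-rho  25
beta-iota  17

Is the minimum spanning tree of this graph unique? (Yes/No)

No

Kruskal: consider edges lightest-first.
beta-epsilon (3): add. Components now {beta,epsilon} {rho} {iota} {kappa}
epsilon-iota (3): add. Components now {beta,epsilon,iota} {rho} {kappa}
beta-kappa (7): add. Components now {beta,epsilon,iota,kappa} {rho}
beta-iota (17): skip — beta and iota already connected.
iota-kappa (21): skip — iota and kappa already connected.
iota-rho (25): add. Components now {beta,epsilon,iota,kappa,rho}
Non-tree edge kappa-rho has weight 25, equal to the heaviest edge on its tree cycle — swapping gives another MST of the same weight. Not unique.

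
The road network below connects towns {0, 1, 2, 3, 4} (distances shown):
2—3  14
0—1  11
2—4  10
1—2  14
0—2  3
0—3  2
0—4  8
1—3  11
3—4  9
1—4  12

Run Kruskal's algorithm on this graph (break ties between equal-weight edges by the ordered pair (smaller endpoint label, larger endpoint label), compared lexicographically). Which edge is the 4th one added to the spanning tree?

Kruskal: consider edges lightest-first.
0—3 (2): add. Components now {0,3} {1} {2} {4}
0—2 (3): add. Components now {0,2,3} {1} {4}
0—4 (8): add. Components now {0,2,3,4} {1}
3—4 (9): skip — 3 and 4 already connected.
2—4 (10): skip — 2 and 4 already connected.
0—1 (11): add. Components now {0,1,2,3,4}
The 4th edge added is 0—1.

0-1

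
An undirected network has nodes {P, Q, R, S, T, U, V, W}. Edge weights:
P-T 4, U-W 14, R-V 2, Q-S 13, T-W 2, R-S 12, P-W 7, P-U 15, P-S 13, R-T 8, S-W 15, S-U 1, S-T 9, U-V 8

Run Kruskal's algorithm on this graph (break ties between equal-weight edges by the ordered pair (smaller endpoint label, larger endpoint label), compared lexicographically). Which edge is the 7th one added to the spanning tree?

Sort edges by weight, then run Kruskal:
S-U (1): add — endpoints in different components.
R-V (2): add — endpoints in different components.
T-W (2): add — endpoints in different components.
P-T (4): add — endpoints in different components.
P-W (7): skip — P and W already connected.
R-T (8): add — endpoints in different components.
U-V (8): add — endpoints in different components.
S-T (9): skip — S and T already connected.
R-S (12): skip — S and R already connected.
P-S (13): skip — S and P already connected.
Q-S (13): add — endpoints in different components.
The 7th edge added is Q-S.

Q-S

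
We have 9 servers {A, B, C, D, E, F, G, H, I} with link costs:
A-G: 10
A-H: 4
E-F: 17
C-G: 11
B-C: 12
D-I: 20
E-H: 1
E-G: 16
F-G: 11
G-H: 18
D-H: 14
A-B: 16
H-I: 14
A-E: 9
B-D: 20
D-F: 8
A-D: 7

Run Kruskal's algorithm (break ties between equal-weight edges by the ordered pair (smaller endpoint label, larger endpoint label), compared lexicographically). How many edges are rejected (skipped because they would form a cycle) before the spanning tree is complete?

3

Sort edges by weight, then run Kruskal:
E-H (1): add — endpoints in different components.
A-H (4): add — endpoints in different components.
A-D (7): add — endpoints in different components.
D-F (8): add — endpoints in different components.
A-E (9): skip — A and E already connected.
A-G (10): add — endpoints in different components.
C-G (11): add — endpoints in different components.
F-G (11): skip — F and G already connected.
B-C (12): add — endpoints in different components.
D-H (14): skip — D and H already connected.
H-I (14): add — endpoints in different components.
Edges rejected before the tree was complete: 3.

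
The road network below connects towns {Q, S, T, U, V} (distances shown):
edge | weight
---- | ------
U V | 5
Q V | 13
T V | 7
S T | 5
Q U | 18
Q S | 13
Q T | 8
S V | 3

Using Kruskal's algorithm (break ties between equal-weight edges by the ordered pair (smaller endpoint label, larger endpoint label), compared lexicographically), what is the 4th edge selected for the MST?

Q-T

Kruskal: consider edges lightest-first.
S V (3): add. Components now {S,V} {Q} {T} {U}
S T (5): add. Components now {S,T,V} {Q} {U}
U V (5): add. Components now {S,T,U,V} {Q}
T V (7): skip — V and T already connected.
Q T (8): add. Components now {Q,S,T,U,V}
The 4th edge added is Q T.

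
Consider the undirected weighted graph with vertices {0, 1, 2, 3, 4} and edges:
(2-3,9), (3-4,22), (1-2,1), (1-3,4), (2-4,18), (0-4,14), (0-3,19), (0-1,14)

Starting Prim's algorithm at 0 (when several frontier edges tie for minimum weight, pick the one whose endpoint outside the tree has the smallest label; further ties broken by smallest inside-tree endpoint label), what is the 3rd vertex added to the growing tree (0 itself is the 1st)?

2

Prim's algorithm from 0:
Step 1: cheapest edge leaving the tree is 0-1 (14); add 1.
Step 2: cheapest edge leaving the tree is 1-2 (1); add 2.
Step 3: cheapest edge leaving the tree is 1-3 (4); add 3.
Step 4: cheapest edge leaving the tree is 0-4 (14); add 4.
Vertex order: 0, 1, 2, 3, 4. The 3rd vertex is 2.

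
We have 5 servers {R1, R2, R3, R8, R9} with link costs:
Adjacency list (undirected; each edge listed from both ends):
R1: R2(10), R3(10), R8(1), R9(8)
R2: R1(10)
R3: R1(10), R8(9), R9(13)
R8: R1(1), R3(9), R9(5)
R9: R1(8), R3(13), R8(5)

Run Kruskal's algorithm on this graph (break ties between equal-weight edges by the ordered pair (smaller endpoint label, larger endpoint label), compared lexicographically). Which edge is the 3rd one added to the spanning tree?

R3-R8

Kruskal's algorithm — process edges by increasing weight (ties by edge label):
R1–R8 (1): add. Components now {R9} {R2} {R1,R8} {R3}
R8–R9 (5): add. Components now {R1,R8,R9} {R2} {R3}
R1–R9 (8): skip — R9 and R1 already connected.
R3–R8 (9): add. Components now {R1,R3,R8,R9} {R2}
R1–R2 (10): add. Components now {R1,R2,R3,R8,R9}
The 3rd edge added is R3–R8.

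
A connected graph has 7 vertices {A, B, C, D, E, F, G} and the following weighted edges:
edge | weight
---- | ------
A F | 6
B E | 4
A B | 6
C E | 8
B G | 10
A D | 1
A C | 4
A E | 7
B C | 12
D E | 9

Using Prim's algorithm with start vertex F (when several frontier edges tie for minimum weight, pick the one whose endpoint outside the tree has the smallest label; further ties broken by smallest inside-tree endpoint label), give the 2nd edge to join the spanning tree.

Grow the tree from F using Prim:
Step 1: frontier [A F 6] → take A F (6); add A.
Step 2: frontier [A D 1, A C 4, A B 6, A E 7] → take A D (1); add D.
Step 3: frontier [A C 4, A B 6, A E 7, D E 9] → take A C (4); add C.
Step 4: frontier [A B 6, A E 7, C E 8, B C 12, D E 9] → take A B (6); add B.
Step 5: frontier [A E 7, B E 4, B G 10, C E 8, D E 9] → take B E (4); add E.
Step 6: frontier [B G 10] → take B G (10); add G.
The 2nd edge added is A D.

A-D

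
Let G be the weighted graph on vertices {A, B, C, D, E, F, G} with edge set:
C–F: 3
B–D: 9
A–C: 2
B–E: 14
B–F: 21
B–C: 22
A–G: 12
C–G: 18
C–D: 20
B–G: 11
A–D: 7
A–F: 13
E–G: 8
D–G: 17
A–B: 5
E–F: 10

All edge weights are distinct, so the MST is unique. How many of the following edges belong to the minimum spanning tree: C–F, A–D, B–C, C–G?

2

Kruskal's algorithm — process edges by increasing weight (ties by edge label):
A–C (2): add. Components now {A,C} {B} {D} {E} {F} {G}
C–F (3): add. Components now {A,C,F} {B} {D} {E} {G}
A–B (5): add. Components now {A,B,C,F} {D} {E} {G}
A–D (7): add. Components now {A,B,C,D,F} {E} {G}
E–G (8): add. Components now {A,B,C,D,F} {E,G}
B–D (9): skip — B and D already connected.
E–F (10): add. Components now {A,B,C,D,E,F,G}
MST edge set: {A–C, C–F, A–B, A–D, E–G, E–F}.
Of the listed edges, {C–F, A–D} are in the MST → 2.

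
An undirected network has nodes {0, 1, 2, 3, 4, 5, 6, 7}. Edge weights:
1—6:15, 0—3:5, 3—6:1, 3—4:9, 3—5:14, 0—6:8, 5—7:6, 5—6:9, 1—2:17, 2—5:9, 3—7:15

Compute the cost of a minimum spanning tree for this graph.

Kruskal's algorithm — process edges by increasing weight (ties by edge label):
3—6 (1): add — endpoints in different components.
0—3 (5): add — endpoints in different components.
5—7 (6): add — endpoints in different components.
0—6 (8): skip — 0 and 6 already connected.
2—5 (9): add — endpoints in different components.
3—4 (9): add — endpoints in different components.
5—6 (9): add — endpoints in different components.
3—5 (14): skip — 3 and 5 already connected.
1—6 (15): add — endpoints in different components.
MST edges: 3—6, 0—3, 5—7, 2—5, 3—4, 5—6, 1—6; total weight 1+5+6+9+9+9+15 = 54.

54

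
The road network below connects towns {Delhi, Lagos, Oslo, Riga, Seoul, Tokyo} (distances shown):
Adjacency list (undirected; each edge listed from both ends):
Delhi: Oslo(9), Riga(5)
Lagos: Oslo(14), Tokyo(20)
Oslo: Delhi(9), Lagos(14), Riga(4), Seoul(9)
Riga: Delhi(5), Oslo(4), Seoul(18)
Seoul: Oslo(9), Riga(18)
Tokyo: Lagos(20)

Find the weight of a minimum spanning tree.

52

Grow the tree from Seoul using Prim:
Step 1: frontier [Oslo-Seoul 9, Riga-Seoul 18] → take Oslo-Seoul (9); add Oslo.
Step 2: frontier [Oslo-Riga 4, Delhi-Oslo 9, Lagos-Oslo 14, Riga-Seoul 18] → take Oslo-Riga (4); add Riga.
Step 3: frontier [Delhi-Oslo 9, Lagos-Oslo 14, Delhi-Riga 5] → take Delhi-Riga (5); add Delhi.
Step 4: frontier [Lagos-Oslo 14] → take Lagos-Oslo (14); add Lagos.
Step 5: frontier [Lagos-Tokyo 20] → take Lagos-Tokyo (20); add Tokyo.
MST edges: Oslo-Seoul, Oslo-Riga, Delhi-Riga, Lagos-Oslo, Lagos-Tokyo; total weight 9+4+5+14+20 = 52.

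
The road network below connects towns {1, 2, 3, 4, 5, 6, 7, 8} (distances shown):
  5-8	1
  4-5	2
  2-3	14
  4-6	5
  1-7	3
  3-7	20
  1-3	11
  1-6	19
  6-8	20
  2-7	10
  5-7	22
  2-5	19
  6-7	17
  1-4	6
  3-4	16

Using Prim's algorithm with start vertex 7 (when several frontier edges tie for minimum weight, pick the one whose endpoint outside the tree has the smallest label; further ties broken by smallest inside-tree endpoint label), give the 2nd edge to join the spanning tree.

1-4

Prim, starting at 7.
Step 1: cheapest edge leaving the tree is 1-7 (3); add 1.
Step 2: cheapest edge leaving the tree is 1-4 (6); add 4.
Step 3: cheapest edge leaving the tree is 4-5 (2); add 5.
Step 4: cheapest edge leaving the tree is 5-8 (1); add 8.
Step 5: cheapest edge leaving the tree is 4-6 (5); add 6.
Step 6: cheapest edge leaving the tree is 2-7 (10); add 2.
Step 7: cheapest edge leaving the tree is 1-3 (11); add 3.
The 2nd edge added is 1-4.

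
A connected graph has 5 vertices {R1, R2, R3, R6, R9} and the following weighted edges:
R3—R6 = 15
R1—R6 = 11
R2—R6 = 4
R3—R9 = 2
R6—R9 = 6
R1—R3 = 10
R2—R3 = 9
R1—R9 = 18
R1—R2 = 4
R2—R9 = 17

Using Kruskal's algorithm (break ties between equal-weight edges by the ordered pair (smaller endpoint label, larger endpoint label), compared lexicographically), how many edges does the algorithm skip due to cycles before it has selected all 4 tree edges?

Sort edges by weight, then run Kruskal:
R3—R9 (2): add. Components now {R1} {R2} {R6} {R3,R9}
R1—R2 (4): add. Components now {R1,R2} {R6} {R3,R9}
R2—R6 (4): add. Components now {R1,R2,R6} {R3,R9}
R6—R9 (6): add. Components now {R1,R2,R3,R6,R9}
Edges rejected before the tree was complete: 0.

0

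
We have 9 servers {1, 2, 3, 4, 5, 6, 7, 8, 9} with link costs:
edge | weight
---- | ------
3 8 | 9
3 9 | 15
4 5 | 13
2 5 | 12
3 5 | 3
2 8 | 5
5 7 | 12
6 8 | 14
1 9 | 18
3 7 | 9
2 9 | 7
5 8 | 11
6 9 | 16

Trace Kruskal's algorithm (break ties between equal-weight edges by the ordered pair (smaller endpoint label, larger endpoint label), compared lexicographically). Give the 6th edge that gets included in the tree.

4-5

Kruskal's algorithm — process edges by increasing weight (ties by edge label):
3 5 (3): add — endpoints in different components.
2 8 (5): add — endpoints in different components.
2 9 (7): add — endpoints in different components.
3 7 (9): add — endpoints in different components.
3 8 (9): add — endpoints in different components.
5 8 (11): skip — 5 and 8 already connected.
2 5 (12): skip — 2 and 5 already connected.
5 7 (12): skip — 5 and 7 already connected.
4 5 (13): add — endpoints in different components.
6 8 (14): add — endpoints in different components.
3 9 (15): skip — 3 and 9 already connected.
6 9 (16): skip — 6 and 9 already connected.
1 9 (18): add — endpoints in different components.
The 6th edge added is 4 5.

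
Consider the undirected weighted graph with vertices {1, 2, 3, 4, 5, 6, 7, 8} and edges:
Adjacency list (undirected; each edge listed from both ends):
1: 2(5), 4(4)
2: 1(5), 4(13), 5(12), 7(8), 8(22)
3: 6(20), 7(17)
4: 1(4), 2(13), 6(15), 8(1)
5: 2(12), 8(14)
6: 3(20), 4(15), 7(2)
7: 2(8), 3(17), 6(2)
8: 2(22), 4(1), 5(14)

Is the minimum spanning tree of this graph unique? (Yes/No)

Yes

Kruskal's algorithm — process edges by increasing weight (ties by edge label):
4 8 (1): add — endpoints in different components.
6 7 (2): add — endpoints in different components.
1 4 (4): add — endpoints in different components.
1 2 (5): add — endpoints in different components.
2 7 (8): add — endpoints in different components.
2 5 (12): add — endpoints in different components.
2 4 (13): skip — 2 and 4 already connected.
5 8 (14): skip — 5 and 8 already connected.
4 6 (15): skip — 4 and 6 already connected.
3 7 (17): add — endpoints in different components.
Every non-tree edge has weight strictly greater than the heaviest edge on the tree path between its endpoints, so the MST is unique.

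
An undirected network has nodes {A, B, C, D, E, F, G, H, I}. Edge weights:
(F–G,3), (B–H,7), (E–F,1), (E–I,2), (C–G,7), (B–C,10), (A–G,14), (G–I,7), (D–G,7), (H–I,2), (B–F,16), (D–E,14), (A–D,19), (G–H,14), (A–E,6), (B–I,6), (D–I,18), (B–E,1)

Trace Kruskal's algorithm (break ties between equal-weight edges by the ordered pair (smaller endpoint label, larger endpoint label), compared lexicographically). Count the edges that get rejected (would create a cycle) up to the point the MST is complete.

Kruskal's algorithm — process edges by increasing weight (ties by edge label):
B–E (1): add — endpoints in different components.
E–F (1): add — endpoints in different components.
E–I (2): add — endpoints in different components.
H–I (2): add — endpoints in different components.
F–G (3): add — endpoints in different components.
A–E (6): add — endpoints in different components.
B–I (6): skip — B and I already connected.
B–H (7): skip — B and H already connected.
C–G (7): add — endpoints in different components.
D–G (7): add — endpoints in different components.
Edges rejected before the tree was complete: 2.

2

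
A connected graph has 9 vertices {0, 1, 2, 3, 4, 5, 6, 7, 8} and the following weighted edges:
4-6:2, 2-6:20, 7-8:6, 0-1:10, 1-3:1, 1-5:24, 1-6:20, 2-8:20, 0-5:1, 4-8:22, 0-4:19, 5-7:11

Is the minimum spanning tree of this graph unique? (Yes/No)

No

Sort edges by weight, then run Kruskal:
0-5 (1): add — endpoints in different components.
1-3 (1): add — endpoints in different components.
4-6 (2): add — endpoints in different components.
7-8 (6): add — endpoints in different components.
0-1 (10): add — endpoints in different components.
5-7 (11): add — endpoints in different components.
0-4 (19): add — endpoints in different components.
1-6 (20): skip — 1 and 6 already connected.
2-6 (20): add — endpoints in different components.
Non-tree edge 2-8 has weight 20, equal to the heaviest edge on its tree cycle — swapping gives another MST of the same weight. Not unique.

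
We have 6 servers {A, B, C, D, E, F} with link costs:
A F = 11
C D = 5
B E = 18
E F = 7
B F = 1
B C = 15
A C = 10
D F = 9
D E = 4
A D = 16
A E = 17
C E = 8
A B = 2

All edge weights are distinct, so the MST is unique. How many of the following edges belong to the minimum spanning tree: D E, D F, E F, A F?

2

Kruskal: consider edges lightest-first.
B F (1): add. Components now {A} {B,F} {C} {D} {E}
A B (2): add. Components now {A,B,F} {C} {D} {E}
D E (4): add. Components now {A,B,F} {C} {D,E}
C D (5): add. Components now {A,B,F} {C,D,E}
E F (7): add. Components now {A,B,C,D,E,F}
MST edge set: {B F, A B, D E, C D, E F}.
Of the listed edges, {D E, E F} are in the MST → 2.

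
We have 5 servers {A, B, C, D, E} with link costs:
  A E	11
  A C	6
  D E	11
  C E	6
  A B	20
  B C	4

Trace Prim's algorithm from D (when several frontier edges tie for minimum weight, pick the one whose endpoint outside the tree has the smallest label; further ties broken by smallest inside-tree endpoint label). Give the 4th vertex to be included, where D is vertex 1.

Prim, starting at D.
Step 1: frontier [D E 11] → take D E (11); add E.
Step 2: frontier [C E 6, A E 11] → take C E (6); add C.
Step 3: frontier [B C 4, A C 6, A E 11] → take B C (4); add B.
Step 4: frontier [A B 20, A C 6, A E 11] → take A C (6); add A.
Vertex order: D, E, C, B, A. The 4th vertex is B.

B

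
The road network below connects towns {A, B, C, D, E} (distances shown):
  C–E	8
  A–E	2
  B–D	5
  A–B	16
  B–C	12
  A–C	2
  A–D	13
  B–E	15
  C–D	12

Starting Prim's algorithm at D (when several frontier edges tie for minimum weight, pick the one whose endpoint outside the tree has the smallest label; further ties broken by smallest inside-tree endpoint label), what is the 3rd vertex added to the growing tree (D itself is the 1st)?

Grow the tree from D using Prim:
Step 1: cheapest edge leaving the tree is B–D (5); add B.
Step 2: cheapest edge leaving the tree is B–C (12); add C.
Step 3: cheapest edge leaving the tree is A–C (2); add A.
Step 4: cheapest edge leaving the tree is A–E (2); add E.
Vertex order: D, B, C, A, E. The 3rd vertex is C.

C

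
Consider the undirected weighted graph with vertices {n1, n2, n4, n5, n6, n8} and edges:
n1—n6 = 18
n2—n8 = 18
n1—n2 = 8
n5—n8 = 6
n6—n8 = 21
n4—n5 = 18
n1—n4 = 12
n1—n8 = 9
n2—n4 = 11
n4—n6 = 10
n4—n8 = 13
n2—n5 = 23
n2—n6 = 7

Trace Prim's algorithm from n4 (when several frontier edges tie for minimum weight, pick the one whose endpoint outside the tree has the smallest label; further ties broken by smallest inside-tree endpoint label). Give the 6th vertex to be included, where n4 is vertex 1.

Prim's algorithm from n4:
Step 1: frontier [n4—n6 10, n2—n4 11, n1—n4 12, n4—n8 13, n4—n5 18] → take n4—n6 (10); add n6.
Step 2: frontier [n2—n4 11, n1—n4 12, n4—n8 13, n4—n5 18, n2—n6 7, n1—n6 18, n6—n8 21] → take n2—n6 (7); add n2.
Step 3: frontier [n1—n2 8, n2—n8 18, n2—n5 23, n1—n4 12, n4—n8 13, n4—n5 18, n1—n6 18, n6—n8 21] → take n1—n2 (8); add n1.
Step 4: frontier [n1—n8 9, n2—n8 18, n2—n5 23, n4—n8 13, n4—n5 18, n6—n8 21] → take n1—n8 (9); add n8.
Step 5: frontier [n2—n5 23, n4—n5 18, n5—n8 6] → take n5—n8 (6); add n5.
Vertex order: n4, n6, n2, n1, n8, n5. The 6th vertex is n5.

n5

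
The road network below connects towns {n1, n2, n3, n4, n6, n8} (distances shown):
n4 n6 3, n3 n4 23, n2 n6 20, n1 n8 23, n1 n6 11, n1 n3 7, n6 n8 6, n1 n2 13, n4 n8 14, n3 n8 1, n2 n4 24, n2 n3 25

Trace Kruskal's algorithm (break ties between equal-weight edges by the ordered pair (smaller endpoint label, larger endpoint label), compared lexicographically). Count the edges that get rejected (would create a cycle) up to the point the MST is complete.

1

Kruskal: consider edges lightest-first.
n3 n8 (1): add — endpoints in different components.
n4 n6 (3): add — endpoints in different components.
n6 n8 (6): add — endpoints in different components.
n1 n3 (7): add — endpoints in different components.
n1 n6 (11): skip — n1 and n6 already connected.
n1 n2 (13): add — endpoints in different components.
Edges rejected before the tree was complete: 1.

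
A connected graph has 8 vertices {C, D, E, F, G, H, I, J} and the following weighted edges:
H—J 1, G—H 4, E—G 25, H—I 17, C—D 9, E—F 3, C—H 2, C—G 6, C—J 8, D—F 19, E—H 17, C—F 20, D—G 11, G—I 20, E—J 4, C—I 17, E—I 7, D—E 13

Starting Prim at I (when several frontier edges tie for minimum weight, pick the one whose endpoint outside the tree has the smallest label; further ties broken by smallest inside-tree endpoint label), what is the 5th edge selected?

Prim, starting at I.
Step 1: cheapest edge leaving the tree is E—I (7); add E.
Step 2: cheapest edge leaving the tree is E—F (3); add F.
Step 3: cheapest edge leaving the tree is E—J (4); add J.
Step 4: cheapest edge leaving the tree is H—J (1); add H.
Step 5: cheapest edge leaving the tree is C—H (2); add C.
Step 6: cheapest edge leaving the tree is G—H (4); add G.
Step 7: cheapest edge leaving the tree is C—D (9); add D.
The 5th edge added is C—H.

C-H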